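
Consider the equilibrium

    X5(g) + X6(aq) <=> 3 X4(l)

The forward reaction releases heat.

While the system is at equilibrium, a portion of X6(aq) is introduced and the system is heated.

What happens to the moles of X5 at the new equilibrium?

cannot be determined

Adding X6 (aq), a reactant, drives the reaction to the right.
The forward reaction is exothermic. Raising T favours the endothermic direction — shift to the left.
The two effects oppose each other, so the net shift — and hence the change in X5 — cannot be determined from the given information.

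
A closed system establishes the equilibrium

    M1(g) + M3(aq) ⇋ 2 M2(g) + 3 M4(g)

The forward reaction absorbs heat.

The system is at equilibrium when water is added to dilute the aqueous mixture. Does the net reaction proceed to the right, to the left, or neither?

left

Dilution lowers every aqueous concentration by the same factor. Δn_aq = 0 − 1 = -1, so the system shifts toward the side with more dissolved moles — to the left.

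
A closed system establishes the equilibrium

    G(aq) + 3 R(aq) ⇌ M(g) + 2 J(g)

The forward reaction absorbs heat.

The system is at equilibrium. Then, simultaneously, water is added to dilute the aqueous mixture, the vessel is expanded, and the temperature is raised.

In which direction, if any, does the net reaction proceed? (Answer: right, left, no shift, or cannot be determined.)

Dilution lowers every aqueous concentration by the same factor. Δn_aq = 0 − 4 = -4, so the system shifts toward the side with more dissolved moles — to the left.
Gas moles: reactants 0, products 3 (Δn_gas = +3). Expansion shifts the system toward the side with more moles of gas — to the right.
The forward reaction is endothermic. Raising T favours the endothermic direction — shift to the right.
The individual effects push in opposite directions; without quantitative information the net direction cannot be determined.

cannot be determined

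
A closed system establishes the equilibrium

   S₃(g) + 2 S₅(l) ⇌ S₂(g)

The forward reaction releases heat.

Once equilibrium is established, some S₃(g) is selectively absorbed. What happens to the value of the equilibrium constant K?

The equilibrium constant depends only on temperature. This perturbation may move the position of equilibrium, but since T is unchanged, K itself is unchanged.

unchanged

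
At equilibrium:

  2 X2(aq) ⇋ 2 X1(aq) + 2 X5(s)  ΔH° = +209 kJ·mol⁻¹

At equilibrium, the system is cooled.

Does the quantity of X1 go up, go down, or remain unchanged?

decreases

The forward reaction is endothermic. Lowering T favours the exothermic direction — shift to the left.
The net shift is to the left. X1 is a product, so its amount decreases.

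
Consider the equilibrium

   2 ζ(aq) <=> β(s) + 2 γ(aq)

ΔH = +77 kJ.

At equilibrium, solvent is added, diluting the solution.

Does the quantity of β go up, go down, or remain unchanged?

unchanged

Dilution scales every aqueous concentration by the same factor. Δn_aq = 2 − 2 = 0, so Q is unchanged — no shift.
No net shift occurs, so the amount of β is unchanged.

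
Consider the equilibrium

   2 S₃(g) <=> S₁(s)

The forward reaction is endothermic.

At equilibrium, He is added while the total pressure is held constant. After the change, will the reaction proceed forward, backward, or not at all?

Adding inert gas at constant total pressure expands the volume and lowers every reacting partial pressure. With Δn_gas = 0 − 2 = -2, Q moves away from K toward the side with fewer gas moles, so the system shifts toward the side with more gas moles — to the left.

left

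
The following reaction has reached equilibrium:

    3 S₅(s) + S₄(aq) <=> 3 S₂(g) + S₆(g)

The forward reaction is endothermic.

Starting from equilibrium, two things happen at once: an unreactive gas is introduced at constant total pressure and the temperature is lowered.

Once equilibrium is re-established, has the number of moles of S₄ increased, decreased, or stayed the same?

cannot be determined

Adding inert gas at constant total pressure expands the volume and lowers every reacting partial pressure. With Δn_gas = 4 − 0 = +4, Q moves away from K toward the side with fewer gas moles, so the system shifts toward the side with more gas moles — to the right.
The forward reaction is endothermic. Lowering T favours the exothermic direction — shift to the left.
The two effects oppose each other, so the net shift — and hence the change in S₄ — cannot be determined from the given information.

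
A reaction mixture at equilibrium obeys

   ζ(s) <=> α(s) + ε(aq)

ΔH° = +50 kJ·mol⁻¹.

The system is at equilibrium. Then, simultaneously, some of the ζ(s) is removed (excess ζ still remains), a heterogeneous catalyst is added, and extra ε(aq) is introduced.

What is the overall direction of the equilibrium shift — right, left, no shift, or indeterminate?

ζ is a pure solid; its activity is 1 regardless of amount, so Q is unaffected — no shift from this change.
A catalyst speeds both forward and reverse rates equally; it changes neither Q nor K — no shift from this change.
Adding ε (aq), a product, drives the reaction to the left.
Only the nonzero effect(s) matter; the net shift is to the left.

left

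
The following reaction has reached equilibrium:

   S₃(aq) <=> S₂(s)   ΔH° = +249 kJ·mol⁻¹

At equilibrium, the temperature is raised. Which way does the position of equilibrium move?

The forward reaction is endothermic. Raising T favours the endothermic direction — shift to the right.

right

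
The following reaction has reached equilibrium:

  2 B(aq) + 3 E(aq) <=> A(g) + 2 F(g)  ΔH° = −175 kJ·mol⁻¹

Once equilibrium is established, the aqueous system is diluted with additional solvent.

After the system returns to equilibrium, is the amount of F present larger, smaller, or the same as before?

Dilution lowers every aqueous concentration by the same factor. Δn_aq = 0 − 5 = -5, so the system shifts toward the side with more dissolved moles — to the left.
The net shift is to the left. F is a product, so its amount decreases.

decreases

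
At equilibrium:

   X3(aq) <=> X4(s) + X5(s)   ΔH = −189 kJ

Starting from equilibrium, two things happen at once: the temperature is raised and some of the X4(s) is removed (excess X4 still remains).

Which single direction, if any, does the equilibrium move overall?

The forward reaction is exothermic. Raising T favours the endothermic direction — shift to the left.
X4 is a pure solid; its activity is 1 regardless of amount, so Q is unaffected — no shift from this change.
Only the nonzero effect(s) matter; the net shift is to the left.

left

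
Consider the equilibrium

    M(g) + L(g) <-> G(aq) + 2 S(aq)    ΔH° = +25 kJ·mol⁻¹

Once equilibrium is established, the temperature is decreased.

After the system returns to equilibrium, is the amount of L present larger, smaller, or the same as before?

The forward reaction is endothermic. Lowering T favours the exothermic direction — shift to the left.
The net shift is to the left. L is a reactant, so its amount increases.

increases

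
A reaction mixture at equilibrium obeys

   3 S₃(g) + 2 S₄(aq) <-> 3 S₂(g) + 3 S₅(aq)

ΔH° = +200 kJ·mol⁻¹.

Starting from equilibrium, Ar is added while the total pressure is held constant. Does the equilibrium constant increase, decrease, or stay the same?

unchanged

The equilibrium constant depends only on temperature. This perturbation changes neither the position of equilibrium nor K.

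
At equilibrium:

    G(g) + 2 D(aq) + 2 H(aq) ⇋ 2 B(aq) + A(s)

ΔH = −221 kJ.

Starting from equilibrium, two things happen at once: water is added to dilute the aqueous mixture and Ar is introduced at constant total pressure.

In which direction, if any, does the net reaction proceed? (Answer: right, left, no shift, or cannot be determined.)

left

Dilution lowers every aqueous concentration by the same factor. Δn_aq = 2 − 4 = -2, so the system shifts toward the side with more dissolved moles — to the left.
Adding inert gas at constant total pressure expands the volume and lowers every reacting partial pressure. With Δn_gas = 0 − 1 = -1, Q moves away from K toward the side with fewer gas moles, so the system shifts toward the side with more gas moles — to the left.
All effects act in the same direction — net shift to the left.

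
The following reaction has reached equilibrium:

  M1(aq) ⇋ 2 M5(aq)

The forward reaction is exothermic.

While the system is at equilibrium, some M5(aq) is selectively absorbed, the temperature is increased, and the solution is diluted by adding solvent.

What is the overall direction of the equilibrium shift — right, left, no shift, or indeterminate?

cannot be determined

Removing M5 (aq), a product, drives the reaction to the right.
The forward reaction is exothermic. Raising T favours the endothermic direction — shift to the left.
Dilution lowers every aqueous concentration by the same factor. Δn_aq = 2 − 1 = +1, so the system shifts toward the side with more dissolved moles — to the right.
The individual effects push in opposite directions; without quantitative information the net direction cannot be determined.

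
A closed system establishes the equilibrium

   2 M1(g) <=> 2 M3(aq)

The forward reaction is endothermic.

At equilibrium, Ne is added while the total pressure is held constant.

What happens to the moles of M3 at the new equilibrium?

Adding inert gas at constant total pressure expands the volume and lowers every reacting partial pressure. With Δn_gas = 0 − 2 = -2, Q moves away from K toward the side with fewer gas moles, so the system shifts toward the side with more gas moles — to the left.
The net shift is to the left. M3 is a product, so its amount decreases.

decreases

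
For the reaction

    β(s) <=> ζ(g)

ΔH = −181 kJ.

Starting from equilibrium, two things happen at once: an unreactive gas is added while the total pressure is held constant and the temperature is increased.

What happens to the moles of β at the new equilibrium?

cannot be determined

Adding inert gas at constant total pressure expands the volume and lowers every reacting partial pressure. With Δn_gas = 1 − 0 = +1, Q moves away from K toward the side with fewer gas moles, so the system shifts toward the side with more gas moles — to the right.
The forward reaction is exothermic. Raising T favours the endothermic direction — shift to the left.
The two effects oppose each other, so the net shift — and hence the change in β — cannot be determined from the given information.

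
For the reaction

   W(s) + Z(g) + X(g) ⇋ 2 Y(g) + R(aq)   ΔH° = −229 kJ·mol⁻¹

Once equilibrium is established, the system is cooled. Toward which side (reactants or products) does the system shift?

The forward reaction is exothermic. Lowering T favours the exothermic direction — shift to the right.

right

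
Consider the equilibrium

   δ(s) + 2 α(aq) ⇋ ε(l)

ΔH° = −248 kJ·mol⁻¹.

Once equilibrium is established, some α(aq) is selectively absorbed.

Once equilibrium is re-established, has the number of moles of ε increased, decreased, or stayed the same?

decreases

Removing α (aq), a reactant, drives the reaction to the left.
The net shift is to the left. ε is a product, so its amount decreases.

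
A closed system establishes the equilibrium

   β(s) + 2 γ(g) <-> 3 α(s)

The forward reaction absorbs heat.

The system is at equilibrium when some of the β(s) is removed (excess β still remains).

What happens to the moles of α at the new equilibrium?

β is a pure solid; its activity is 1 regardless of amount, so Q is unaffected — no shift from this change.
No net shift occurs, so the amount of α is unchanged.

unchanged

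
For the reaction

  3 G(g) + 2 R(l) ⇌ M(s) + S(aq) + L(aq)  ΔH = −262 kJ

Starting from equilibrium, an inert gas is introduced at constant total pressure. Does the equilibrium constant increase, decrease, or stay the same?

unchanged

The equilibrium constant depends only on temperature. This perturbation may move the position of equilibrium, but since T is unchanged, K itself is unchanged.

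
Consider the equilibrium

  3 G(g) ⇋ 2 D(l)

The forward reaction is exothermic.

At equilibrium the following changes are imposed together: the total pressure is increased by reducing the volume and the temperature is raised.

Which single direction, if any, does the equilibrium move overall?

Gas moles: reactants 3, products 0 (Δn_gas = -3). Compression shifts the system toward the side with fewer moles of gas — to the right.
The forward reaction is exothermic. Raising T favours the endothermic direction — shift to the left.
The individual effects push in opposite directions; without quantitative information the net direction cannot be determined.

cannot be determined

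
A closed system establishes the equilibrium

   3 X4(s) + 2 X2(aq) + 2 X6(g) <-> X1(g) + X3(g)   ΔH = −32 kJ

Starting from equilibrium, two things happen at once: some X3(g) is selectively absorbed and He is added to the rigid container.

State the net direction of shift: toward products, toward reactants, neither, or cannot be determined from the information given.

right

Removing X3 (g), a product, drives the reaction to the right.
At constant volume, adding an inert gas leaves every reacting species' partial pressure unchanged, so Q is unchanged — no shift from this change.
Only the nonzero effect(s) matter; the net shift is to the right.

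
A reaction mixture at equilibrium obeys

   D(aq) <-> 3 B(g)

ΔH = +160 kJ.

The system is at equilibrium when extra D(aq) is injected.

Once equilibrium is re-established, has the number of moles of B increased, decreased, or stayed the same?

Adding D (aq), a reactant, drives the reaction to the right.
The net shift is to the right. B is a product, so its amount increases.

increases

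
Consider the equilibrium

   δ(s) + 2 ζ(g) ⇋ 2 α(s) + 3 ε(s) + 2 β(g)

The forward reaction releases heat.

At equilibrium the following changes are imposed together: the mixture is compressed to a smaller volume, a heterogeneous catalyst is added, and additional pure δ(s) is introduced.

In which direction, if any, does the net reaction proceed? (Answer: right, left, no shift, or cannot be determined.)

Gas moles: reactants 2, products 2. Δn_gas = 0, so a volume change leaves Q equal to K — no shift from this change.
A catalyst speeds both forward and reverse rates equally; it changes neither Q nor K — no shift from this change.
δ is a pure solid; its activity is 1 regardless of amount, so Q is unaffected — no shift from this change.
None of the changes alters Q relative to K, so there is no net shift.

no shift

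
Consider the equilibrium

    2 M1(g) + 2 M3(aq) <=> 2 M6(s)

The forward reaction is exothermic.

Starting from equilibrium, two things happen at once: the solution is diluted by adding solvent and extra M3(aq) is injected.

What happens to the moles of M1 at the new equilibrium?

Dilution lowers every aqueous concentration by the same factor. Δn_aq = 0 − 2 = -2, so the system shifts toward the side with more dissolved moles — to the left.
Adding M3 (aq), a reactant, drives the reaction to the right.
The two effects oppose each other, so the net shift — and hence the change in M1 — cannot be determined from the given information.

cannot be determined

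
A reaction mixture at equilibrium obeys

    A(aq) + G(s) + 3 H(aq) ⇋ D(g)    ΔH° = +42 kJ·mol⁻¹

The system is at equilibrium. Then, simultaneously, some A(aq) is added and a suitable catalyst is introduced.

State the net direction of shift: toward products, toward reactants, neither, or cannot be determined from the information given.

Adding A (aq), a reactant, drives the reaction to the right.
A catalyst speeds both forward and reverse rates equally; it changes neither Q nor K — no shift from this change.
Only the nonzero effect(s) matter; the net shift is to the right.

right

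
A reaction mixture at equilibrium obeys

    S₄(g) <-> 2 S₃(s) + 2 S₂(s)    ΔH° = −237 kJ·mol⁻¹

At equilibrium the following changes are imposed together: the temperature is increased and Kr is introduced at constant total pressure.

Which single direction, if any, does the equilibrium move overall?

The forward reaction is exothermic. Raising T favours the endothermic direction — shift to the left.
Adding inert gas at constant total pressure expands the volume and lowers every reacting partial pressure. With Δn_gas = 0 − 1 = -1, Q moves away from K toward the side with fewer gas moles, so the system shifts toward the side with more gas moles — to the left.
All effects act in the same direction — net shift to the left.

left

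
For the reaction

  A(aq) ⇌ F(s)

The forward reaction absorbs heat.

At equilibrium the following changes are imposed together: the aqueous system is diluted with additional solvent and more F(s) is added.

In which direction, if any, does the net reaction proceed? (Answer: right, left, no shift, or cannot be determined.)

left

Dilution lowers every aqueous concentration by the same factor. Δn_aq = 0 − 1 = -1, so the system shifts toward the side with more dissolved moles — to the left.
F is a pure solid; its activity is 1 regardless of amount, so Q is unaffected — no shift from this change.
Only the nonzero effect(s) matter; the net shift is to the left.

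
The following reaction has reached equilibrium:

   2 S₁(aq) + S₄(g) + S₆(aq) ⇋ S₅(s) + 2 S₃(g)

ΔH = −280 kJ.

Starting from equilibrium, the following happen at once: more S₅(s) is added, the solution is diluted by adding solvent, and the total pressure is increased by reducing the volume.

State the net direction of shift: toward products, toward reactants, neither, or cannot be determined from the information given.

left

S₅ is a pure solid; its activity is 1 regardless of amount, so Q is unaffected — no shift from this change.
Dilution lowers every aqueous concentration by the same factor. Δn_aq = 0 − 3 = -3, so the system shifts toward the side with more dissolved moles — to the left.
Gas moles: reactants 1, products 2 (Δn_gas = +1). Compression shifts the system toward the side with fewer moles of gas — to the left.
Only the nonzero effect(s) matter; the net shift is to the left.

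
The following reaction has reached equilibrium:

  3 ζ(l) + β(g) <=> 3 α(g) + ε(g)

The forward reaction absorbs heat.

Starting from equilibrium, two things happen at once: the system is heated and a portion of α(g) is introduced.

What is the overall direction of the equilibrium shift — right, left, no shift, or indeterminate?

The forward reaction is endothermic. Raising T favours the endothermic direction — shift to the right.
Adding α (g), a product, drives the reaction to the left.
The individual effects push in opposite directions; without quantitative information the net direction cannot be determined.

cannot be determined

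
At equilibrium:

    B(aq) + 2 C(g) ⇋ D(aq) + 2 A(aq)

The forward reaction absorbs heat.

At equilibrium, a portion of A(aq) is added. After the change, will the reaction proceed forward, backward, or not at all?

left

Adding A (aq), a product, drives the reaction to the left.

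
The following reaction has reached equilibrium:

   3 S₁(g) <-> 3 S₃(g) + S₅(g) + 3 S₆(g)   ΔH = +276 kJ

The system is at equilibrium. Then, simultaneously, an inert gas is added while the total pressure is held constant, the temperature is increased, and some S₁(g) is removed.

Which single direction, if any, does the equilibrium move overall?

cannot be determined

Adding inert gas at constant total pressure expands the volume and lowers every reacting partial pressure. With Δn_gas = 7 − 3 = +4, Q moves away from K toward the side with fewer gas moles, so the system shifts toward the side with more gas moles — to the right.
The forward reaction is endothermic. Raising T favours the endothermic direction — shift to the right.
Removing S₁ (g), a reactant, drives the reaction to the left.
The individual effects push in opposite directions; without quantitative information the net direction cannot be determined.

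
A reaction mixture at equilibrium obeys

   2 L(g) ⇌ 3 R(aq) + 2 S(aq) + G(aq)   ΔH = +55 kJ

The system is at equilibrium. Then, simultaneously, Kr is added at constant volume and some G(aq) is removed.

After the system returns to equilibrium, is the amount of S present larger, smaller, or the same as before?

increases

At constant volume, adding an inert gas leaves every reacting species' partial pressure unchanged, so Q is unchanged — no shift from this change.
Removing G (aq), a product, drives the reaction to the right.
The net shift is to the right. S is a product, so its amount increases.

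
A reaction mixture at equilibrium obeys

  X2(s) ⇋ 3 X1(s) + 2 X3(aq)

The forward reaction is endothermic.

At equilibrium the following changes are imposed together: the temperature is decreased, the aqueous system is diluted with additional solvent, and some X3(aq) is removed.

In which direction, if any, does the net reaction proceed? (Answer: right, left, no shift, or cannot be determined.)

The forward reaction is endothermic. Lowering T favours the exothermic direction — shift to the left.
Dilution lowers every aqueous concentration by the same factor. Δn_aq = 2 − 0 = +2, so the system shifts toward the side with more dissolved moles — to the right.
Removing X3 (aq), a product, drives the reaction to the right.
The individual effects push in opposite directions; without quantitative information the net direction cannot be determined.

cannot be determined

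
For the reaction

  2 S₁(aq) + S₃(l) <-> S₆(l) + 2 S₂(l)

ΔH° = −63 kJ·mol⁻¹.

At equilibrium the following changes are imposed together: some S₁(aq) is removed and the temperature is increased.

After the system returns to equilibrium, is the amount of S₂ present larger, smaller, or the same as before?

Removing S₁ (aq), a reactant, drives the reaction to the left.
The forward reaction is exothermic. Raising T favours the endothermic direction — shift to the left.
The net shift is to the left. S₂ is a product, so its amount decreases.

decreases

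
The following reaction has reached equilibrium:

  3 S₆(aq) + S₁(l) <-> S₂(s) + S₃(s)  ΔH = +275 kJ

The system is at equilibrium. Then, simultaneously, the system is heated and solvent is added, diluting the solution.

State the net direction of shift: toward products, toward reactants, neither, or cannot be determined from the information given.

The forward reaction is endothermic. Raising T favours the endothermic direction — shift to the right.
Dilution lowers every aqueous concentration by the same factor. Δn_aq = 0 − 3 = -3, so the system shifts toward the side with more dissolved moles — to the left.
The individual effects push in opposite directions; without quantitative information the net direction cannot be determined.

cannot be determined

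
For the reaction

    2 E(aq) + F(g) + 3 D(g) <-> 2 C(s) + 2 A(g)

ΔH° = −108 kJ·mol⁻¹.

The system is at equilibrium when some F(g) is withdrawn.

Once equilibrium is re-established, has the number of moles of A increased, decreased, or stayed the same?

decreases

Removing F (g), a reactant, drives the reaction to the left.
The net shift is to the left. A is a product, so its amount decreases.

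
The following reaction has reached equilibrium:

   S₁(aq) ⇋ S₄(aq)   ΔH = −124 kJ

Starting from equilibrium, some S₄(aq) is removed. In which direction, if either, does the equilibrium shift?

right

Removing S₄ (aq), a product, drives the reaction to the right.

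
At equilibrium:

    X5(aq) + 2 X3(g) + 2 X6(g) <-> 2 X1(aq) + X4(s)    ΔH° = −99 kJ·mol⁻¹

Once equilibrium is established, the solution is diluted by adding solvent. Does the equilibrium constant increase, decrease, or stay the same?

The equilibrium constant depends only on temperature. This perturbation may move the position of equilibrium, but since T is unchanged, K itself is unchanged.

unchanged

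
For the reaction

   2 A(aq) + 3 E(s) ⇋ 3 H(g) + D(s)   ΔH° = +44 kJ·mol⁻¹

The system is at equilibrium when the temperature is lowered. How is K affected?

K depends on temperature via the van 't Hoff relation. The forward reaction is endothermic, so lowering T decreases K.

decreases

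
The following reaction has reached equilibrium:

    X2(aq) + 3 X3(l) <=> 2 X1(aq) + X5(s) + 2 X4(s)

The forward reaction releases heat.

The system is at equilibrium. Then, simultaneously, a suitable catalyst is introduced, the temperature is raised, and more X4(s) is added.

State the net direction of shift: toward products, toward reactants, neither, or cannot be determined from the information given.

A catalyst speeds both forward and reverse rates equally; it changes neither Q nor K — no shift from this change.
The forward reaction is exothermic. Raising T favours the endothermic direction — shift to the left.
X4 is a pure solid; its activity is 1 regardless of amount, so Q is unaffected — no shift from this change.
Only the nonzero effect(s) matter; the net shift is to the left.

left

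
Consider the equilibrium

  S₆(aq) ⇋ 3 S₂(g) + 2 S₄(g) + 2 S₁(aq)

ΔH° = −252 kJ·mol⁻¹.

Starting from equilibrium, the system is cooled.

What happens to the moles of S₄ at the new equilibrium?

increases

The forward reaction is exothermic. Lowering T favours the exothermic direction — shift to the right.
The net shift is to the right. S₄ is a product, so its amount increases.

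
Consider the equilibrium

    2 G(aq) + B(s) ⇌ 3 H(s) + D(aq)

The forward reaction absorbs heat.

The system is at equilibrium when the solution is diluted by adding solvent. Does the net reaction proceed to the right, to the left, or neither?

Dilution lowers every aqueous concentration by the same factor. Δn_aq = 1 − 2 = -1, so the system shifts toward the side with more dissolved moles — to the left.

left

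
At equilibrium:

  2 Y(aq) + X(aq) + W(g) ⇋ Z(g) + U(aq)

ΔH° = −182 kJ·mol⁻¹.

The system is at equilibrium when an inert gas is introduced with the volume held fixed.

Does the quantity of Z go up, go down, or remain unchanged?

unchanged

At constant volume, adding an inert gas leaves every reacting species' partial pressure unchanged, so Q is unchanged — no shift from this change.
No net shift occurs, so the amount of Z is unchanged.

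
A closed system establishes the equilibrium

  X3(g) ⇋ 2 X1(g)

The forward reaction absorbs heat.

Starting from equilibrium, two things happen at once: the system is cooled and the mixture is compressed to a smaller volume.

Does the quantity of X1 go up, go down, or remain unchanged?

decreases

The forward reaction is endothermic. Lowering T favours the exothermic direction — shift to the left.
Gas moles: reactants 1, products 2 (Δn_gas = +1). Compression shifts the system toward the side with fewer moles of gas — to the left.
The net shift is to the left. X1 is a product, so its amount decreases.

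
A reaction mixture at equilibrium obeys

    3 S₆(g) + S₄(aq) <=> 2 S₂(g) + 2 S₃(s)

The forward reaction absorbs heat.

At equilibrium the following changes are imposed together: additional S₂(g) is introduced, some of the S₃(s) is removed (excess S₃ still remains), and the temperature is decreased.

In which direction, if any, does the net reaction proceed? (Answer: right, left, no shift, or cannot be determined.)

left

Adding S₂ (g), a product, drives the reaction to the left.
S₃ is a pure solid; its activity is 1 regardless of amount, so Q is unaffected — no shift from this change.
The forward reaction is endothermic. Lowering T favours the exothermic direction — shift to the left.
Only the nonzero effect(s) matter; the net shift is to the left.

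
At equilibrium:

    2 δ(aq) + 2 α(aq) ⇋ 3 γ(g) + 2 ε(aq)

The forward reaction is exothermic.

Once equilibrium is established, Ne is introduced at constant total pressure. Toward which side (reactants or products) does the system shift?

right

Adding inert gas at constant total pressure expands the volume and lowers every reacting partial pressure. With Δn_gas = 3 − 0 = +3, Q moves away from K toward the side with fewer gas moles, so the system shifts toward the side with more gas moles — to the right.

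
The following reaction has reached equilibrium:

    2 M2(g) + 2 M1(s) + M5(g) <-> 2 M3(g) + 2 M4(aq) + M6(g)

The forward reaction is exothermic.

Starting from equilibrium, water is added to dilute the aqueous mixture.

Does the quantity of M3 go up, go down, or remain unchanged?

Dilution lowers every aqueous concentration by the same factor. Δn_aq = 2 − 0 = +2, so the system shifts toward the side with more dissolved moles — to the right.
The net shift is to the right. M3 is a product, so its amount increases.

increases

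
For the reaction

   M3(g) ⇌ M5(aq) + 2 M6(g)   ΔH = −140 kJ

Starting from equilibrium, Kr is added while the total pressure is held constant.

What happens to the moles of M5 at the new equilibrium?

Adding inert gas at constant total pressure expands the volume and lowers every reacting partial pressure. With Δn_gas = 2 − 1 = +1, Q moves away from K toward the side with fewer gas moles, so the system shifts toward the side with more gas moles — to the right.
The net shift is to the right. M5 is a product, so its amount increases.

increases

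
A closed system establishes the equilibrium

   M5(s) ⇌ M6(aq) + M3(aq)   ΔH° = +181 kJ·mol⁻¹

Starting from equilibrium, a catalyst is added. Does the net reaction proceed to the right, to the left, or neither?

no shift

A catalyst speeds both forward and reverse rates equally; it changes neither Q nor K — no shift from this change.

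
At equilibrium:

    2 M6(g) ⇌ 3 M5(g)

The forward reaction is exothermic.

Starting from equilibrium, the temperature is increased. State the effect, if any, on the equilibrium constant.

decreases

K depends on temperature via the van 't Hoff relation. The forward reaction is exothermic, so raising T decreases K.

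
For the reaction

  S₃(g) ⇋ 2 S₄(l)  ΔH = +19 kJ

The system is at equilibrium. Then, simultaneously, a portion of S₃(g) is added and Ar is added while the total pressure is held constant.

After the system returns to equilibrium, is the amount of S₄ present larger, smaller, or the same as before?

Adding S₃ (g), a reactant, drives the reaction to the right.
Adding inert gas at constant total pressure expands the volume and lowers every reacting partial pressure. With Δn_gas = 0 − 1 = -1, Q moves away from K toward the side with fewer gas moles, so the system shifts toward the side with more gas moles — to the left.
The two effects oppose each other, so the net shift — and hence the change in S₄ — cannot be determined from the given information.

cannot be determined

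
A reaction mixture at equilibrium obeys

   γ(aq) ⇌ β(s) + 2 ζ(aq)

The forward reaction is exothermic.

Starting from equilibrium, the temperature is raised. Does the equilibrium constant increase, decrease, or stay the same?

K depends on temperature via the van 't Hoff relation. The forward reaction is exothermic, so raising T decreases K.

decreases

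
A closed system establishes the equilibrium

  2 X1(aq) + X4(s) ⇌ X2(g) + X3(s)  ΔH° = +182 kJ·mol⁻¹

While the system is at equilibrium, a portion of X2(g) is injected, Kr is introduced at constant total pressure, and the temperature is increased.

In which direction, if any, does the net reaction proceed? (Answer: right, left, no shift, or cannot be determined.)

cannot be determined

Adding X2 (g), a product, drives the reaction to the left.
Adding inert gas at constant total pressure expands the volume and lowers every reacting partial pressure. With Δn_gas = 1 − 0 = +1, Q moves away from K toward the side with fewer gas moles, so the system shifts toward the side with more gas moles — to the right.
The forward reaction is endothermic. Raising T favours the endothermic direction — shift to the right.
The individual effects push in opposite directions; without quantitative information the net direction cannot be determined.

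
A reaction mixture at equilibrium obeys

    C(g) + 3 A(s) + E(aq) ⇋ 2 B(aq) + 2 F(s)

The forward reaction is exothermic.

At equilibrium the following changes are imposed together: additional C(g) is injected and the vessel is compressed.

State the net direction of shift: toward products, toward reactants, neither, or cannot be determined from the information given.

Adding C (g), a reactant, drives the reaction to the right.
Gas moles: reactants 1, products 0 (Δn_gas = -1). Compression shifts the system toward the side with fewer moles of gas — to the right.
All effects act in the same direction — net shift to the right.

right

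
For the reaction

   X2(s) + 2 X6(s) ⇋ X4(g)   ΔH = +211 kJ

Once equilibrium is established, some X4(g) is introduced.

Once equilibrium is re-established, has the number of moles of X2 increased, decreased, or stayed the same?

increases

Adding X4 (g), a product, drives the reaction to the left.
The net shift is to the left. X2 is a reactant, so its amount increases.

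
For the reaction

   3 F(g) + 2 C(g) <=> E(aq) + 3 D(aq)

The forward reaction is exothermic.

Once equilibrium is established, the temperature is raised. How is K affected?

decreases

K depends on temperature via the van 't Hoff relation. The forward reaction is exothermic, so raising T decreases K.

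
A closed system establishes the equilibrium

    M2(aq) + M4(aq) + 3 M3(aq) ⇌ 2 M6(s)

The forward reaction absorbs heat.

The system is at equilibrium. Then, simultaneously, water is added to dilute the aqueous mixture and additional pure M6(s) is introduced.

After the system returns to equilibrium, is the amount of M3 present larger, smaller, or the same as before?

Dilution lowers every aqueous concentration by the same factor. Δn_aq = 0 − 5 = -5, so the system shifts toward the side with more dissolved moles — to the left.
M6 is a pure solid; its activity is 1 regardless of amount, so Q is unaffected — no shift from this change.
The net shift is to the left. M3 is a reactant, so its amount increases.

increases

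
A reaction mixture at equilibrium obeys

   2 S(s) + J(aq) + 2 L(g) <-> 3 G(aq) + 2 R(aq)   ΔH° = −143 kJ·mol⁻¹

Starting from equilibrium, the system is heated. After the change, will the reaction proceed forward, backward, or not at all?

The forward reaction is exothermic. Raising T favours the endothermic direction — shift to the left.

left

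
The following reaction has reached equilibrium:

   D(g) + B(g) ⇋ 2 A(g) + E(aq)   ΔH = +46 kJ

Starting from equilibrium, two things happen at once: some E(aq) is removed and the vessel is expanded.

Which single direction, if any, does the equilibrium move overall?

Removing E (aq), a product, drives the reaction to the right.
Gas moles: reactants 2, products 2. Δn_gas = 0, so a volume change leaves Q equal to K — no shift from this change.
Only the nonzero effect(s) matter; the net shift is to the right.

right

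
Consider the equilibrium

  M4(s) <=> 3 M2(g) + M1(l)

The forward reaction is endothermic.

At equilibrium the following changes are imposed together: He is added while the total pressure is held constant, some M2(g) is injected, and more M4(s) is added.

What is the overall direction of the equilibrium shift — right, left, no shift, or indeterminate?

Adding inert gas at constant total pressure expands the volume and lowers every reacting partial pressure. With Δn_gas = 3 − 0 = +3, Q moves away from K toward the side with fewer gas moles, so the system shifts toward the side with more gas moles — to the right.
Adding M2 (g), a product, drives the reaction to the left.
M4 is a pure solid; its activity is 1 regardless of amount, so Q is unaffected — no shift from this change.
The individual effects push in opposite directions; without quantitative information the net direction cannot be determined.

cannot be determined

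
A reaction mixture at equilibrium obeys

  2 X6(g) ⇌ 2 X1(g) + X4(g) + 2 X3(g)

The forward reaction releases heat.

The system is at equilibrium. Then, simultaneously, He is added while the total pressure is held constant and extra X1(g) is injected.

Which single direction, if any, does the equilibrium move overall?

Adding inert gas at constant total pressure expands the volume and lowers every reacting partial pressure. With Δn_gas = 5 − 2 = +3, Q moves away from K toward the side with fewer gas moles, so the system shifts toward the side with more gas moles — to the right.
Adding X1 (g), a product, drives the reaction to the left.
The individual effects push in opposite directions; without quantitative information the net direction cannot be determined.

cannot be determined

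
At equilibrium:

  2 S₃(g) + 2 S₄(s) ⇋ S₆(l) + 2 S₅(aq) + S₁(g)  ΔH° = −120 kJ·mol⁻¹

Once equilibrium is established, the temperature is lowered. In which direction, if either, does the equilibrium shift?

The forward reaction is exothermic. Lowering T favours the exothermic direction — shift to the right.

right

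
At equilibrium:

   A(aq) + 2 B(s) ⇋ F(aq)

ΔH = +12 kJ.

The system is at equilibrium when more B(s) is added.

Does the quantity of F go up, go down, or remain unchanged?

unchanged

B is a pure solid; its activity is 1 regardless of amount, so Q is unaffected — no shift from this change.
No net shift occurs, so the amount of F is unchanged.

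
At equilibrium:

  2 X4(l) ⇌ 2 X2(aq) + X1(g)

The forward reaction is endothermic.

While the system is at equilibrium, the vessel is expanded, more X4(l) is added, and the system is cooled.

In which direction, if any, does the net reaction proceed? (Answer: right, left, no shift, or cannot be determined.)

cannot be determined

Gas moles: reactants 0, products 1 (Δn_gas = +1). Expansion shifts the system toward the side with more moles of gas — to the right.
X4 is a pure liquid; its activity is 1 regardless of amount, so Q is unaffected — no shift from this change.
The forward reaction is endothermic. Lowering T favours the exothermic direction — shift to the left.
The individual effects push in opposite directions; without quantitative information the net direction cannot be determined.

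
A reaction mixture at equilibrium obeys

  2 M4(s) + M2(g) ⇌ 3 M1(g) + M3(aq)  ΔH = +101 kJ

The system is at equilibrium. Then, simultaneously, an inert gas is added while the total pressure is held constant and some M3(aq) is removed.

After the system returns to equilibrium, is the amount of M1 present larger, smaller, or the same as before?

Adding inert gas at constant total pressure expands the volume and lowers every reacting partial pressure. With Δn_gas = 3 − 1 = +2, Q moves away from K toward the side with fewer gas moles, so the system shifts toward the side with more gas moles — to the right.
Removing M3 (aq), a product, drives the reaction to the right.
The net shift is to the right. M1 is a product, so its amount increases.

increases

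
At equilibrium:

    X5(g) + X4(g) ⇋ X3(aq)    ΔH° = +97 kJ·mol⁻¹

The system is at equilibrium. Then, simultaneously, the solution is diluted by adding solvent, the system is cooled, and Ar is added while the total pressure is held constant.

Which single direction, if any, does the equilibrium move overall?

cannot be determined

Dilution lowers every aqueous concentration by the same factor. Δn_aq = 1 − 0 = +1, so the system shifts toward the side with more dissolved moles — to the right.
The forward reaction is endothermic. Lowering T favours the exothermic direction — shift to the left.
Adding inert gas at constant total pressure expands the volume and lowers every reacting partial pressure. With Δn_gas = 0 − 2 = -2, Q moves away from K toward the side with fewer gas moles, so the system shifts toward the side with more gas moles — to the left.
The individual effects push in opposite directions; without quantitative information the net direction cannot be determined.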